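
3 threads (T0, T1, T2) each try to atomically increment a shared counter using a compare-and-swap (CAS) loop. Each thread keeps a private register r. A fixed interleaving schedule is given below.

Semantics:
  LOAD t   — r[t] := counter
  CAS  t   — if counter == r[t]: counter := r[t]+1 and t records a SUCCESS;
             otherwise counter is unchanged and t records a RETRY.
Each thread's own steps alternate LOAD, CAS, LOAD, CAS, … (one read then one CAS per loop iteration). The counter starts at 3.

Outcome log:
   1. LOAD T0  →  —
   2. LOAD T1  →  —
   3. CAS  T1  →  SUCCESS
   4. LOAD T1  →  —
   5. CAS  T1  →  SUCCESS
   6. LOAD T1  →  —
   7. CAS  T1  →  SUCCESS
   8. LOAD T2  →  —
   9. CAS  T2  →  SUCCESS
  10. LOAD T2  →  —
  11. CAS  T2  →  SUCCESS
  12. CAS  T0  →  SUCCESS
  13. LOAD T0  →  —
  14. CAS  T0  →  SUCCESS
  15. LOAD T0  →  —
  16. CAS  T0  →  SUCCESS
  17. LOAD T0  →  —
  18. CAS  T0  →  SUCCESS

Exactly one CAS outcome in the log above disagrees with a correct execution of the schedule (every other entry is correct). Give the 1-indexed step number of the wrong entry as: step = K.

step = 12

Re-executing:
#1 T0 reads 3
#2 T1 reads 3
#3 T1 CAS(3→4) writes; counter now 4
#4 T1 reads 4
#5 T1 CAS(4→5) writes; counter now 5
#6 T1 reads 5
#7 T1 CAS(5→6) writes; counter now 6
#8 T2 reads 6
#9 T2 CAS(6→7) writes; counter now 7
#10 T2 reads 7
#11 T2 CAS(7→8) writes; counter now 8
#12 T0 CAS(3→4) fails; counter now 8
#13 T0 reads 8
#14 T0 CAS(8→9) writes; counter now 9
#15 T0 reads 9
#16 T0 CAS(9→10) writes; counter now 10
#17 T0 reads 10
#18 T0 CAS(10→11) writes; counter now 11
Mismatch at 12.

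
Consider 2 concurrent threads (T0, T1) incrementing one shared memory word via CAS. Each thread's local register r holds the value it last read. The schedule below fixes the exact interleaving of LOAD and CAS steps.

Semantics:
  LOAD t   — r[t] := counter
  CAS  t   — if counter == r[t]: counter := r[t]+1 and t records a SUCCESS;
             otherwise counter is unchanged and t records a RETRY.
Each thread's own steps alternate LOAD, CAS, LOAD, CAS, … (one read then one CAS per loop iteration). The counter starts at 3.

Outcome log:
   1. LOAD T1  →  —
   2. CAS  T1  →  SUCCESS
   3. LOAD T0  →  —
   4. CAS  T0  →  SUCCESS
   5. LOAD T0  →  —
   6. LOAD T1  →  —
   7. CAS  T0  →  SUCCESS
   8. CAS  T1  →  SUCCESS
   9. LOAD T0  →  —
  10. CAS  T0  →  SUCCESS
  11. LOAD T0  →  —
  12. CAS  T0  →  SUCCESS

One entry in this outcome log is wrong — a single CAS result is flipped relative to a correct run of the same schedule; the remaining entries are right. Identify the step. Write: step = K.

Correct run:
   1) LOAD T1:  M=3  r_T1=3
   2) CAS  T1:  M=4  r_T1=3 ✓
   3) LOAD T0:  M=4  r_T0=4
   4) CAS  T0:  M=5  r_T0=4 ✓
   5) LOAD T0:  M=5  r_T0=5
   6) LOAD T1:  M=5  r_T1=5
   7) CAS  T0:  M=6  r_T0=5 ✓
   8) CAS  T1:  M=6  r_T1=5 ✗
   9) LOAD T0:  M=6  r_T0=6
  10) CAS  T0:  M=7  r_T0=6 ✓
  11) LOAD T0:  M=7  r_T0=7
  12) CAS  T0:  M=8  r_T0=7 ✓
Mismatch at 8.

step = 8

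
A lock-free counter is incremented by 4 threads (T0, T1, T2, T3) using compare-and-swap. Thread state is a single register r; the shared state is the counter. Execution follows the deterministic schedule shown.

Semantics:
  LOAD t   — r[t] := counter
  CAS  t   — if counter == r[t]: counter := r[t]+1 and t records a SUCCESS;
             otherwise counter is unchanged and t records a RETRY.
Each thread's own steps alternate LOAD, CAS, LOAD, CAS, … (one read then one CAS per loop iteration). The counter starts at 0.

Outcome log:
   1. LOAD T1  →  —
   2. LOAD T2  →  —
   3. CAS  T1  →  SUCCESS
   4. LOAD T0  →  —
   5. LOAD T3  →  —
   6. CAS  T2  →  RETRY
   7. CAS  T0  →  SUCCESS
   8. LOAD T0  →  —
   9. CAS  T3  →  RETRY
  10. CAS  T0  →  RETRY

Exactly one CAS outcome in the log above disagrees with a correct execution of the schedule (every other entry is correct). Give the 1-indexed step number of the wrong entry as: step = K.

step = 10

Correct run:
   1) LOAD T1:  M=0  r_T1=0
   2) LOAD T2:  M=0  r_T2=0
   3) CAS  T1:  M=1  r_T1=0 ✓
   4) LOAD T0:  M=1  r_T0=1
   5) LOAD T3:  M=1  r_T3=1
   6) CAS  T2:  M=1  r_T2=0 ✗
   7) CAS  T0:  M=2  r_T0=1 ✓
   8) LOAD T0:  M=2  r_T0=2
   9) CAS  T3:  M=2  r_T3=1 ✗
  10) CAS  T0:  M=3  r_T0=2 ✓
Mismatch at 10.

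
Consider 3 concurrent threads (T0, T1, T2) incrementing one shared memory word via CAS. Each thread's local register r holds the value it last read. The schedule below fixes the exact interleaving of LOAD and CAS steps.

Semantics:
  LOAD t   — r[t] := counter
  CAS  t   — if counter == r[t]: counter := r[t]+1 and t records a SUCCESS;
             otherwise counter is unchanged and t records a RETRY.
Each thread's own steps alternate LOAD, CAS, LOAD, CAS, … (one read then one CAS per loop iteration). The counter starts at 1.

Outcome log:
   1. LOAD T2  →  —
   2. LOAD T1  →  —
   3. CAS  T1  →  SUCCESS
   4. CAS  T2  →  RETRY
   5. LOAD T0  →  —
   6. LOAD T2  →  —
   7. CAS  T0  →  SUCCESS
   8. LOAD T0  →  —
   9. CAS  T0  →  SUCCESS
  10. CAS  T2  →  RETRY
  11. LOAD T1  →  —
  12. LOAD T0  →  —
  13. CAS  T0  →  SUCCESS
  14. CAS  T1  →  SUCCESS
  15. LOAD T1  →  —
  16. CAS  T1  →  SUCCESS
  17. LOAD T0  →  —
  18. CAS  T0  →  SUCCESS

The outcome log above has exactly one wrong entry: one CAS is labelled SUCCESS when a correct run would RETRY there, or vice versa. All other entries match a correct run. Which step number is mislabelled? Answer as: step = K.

Reference trace:
step 1: T2 LOAD ⇒ load; ctr=1 reg=1
step 2: T1 LOAD ⇒ load; ctr=1 reg=1
step 3: T1 CAS ⇒ ok; ctr=2 reg=1
step 4: T2 CAS ⇒ retry; ctr=2 reg=1
step 5: T0 LOAD ⇒ load; ctr=2 reg=2
step 6: T2 LOAD ⇒ load; ctr=2 reg=2
step 7: T0 CAS ⇒ ok; ctr=3 reg=2
step 8: T0 LOAD ⇒ load; ctr=3 reg=3
step 9: T0 CAS ⇒ ok; ctr=4 reg=3
step 10: T2 CAS ⇒ retry; ctr=4 reg=2
step 11: T1 LOAD ⇒ load; ctr=4 reg=4
step 12: T0 LOAD ⇒ load; ctr=4 reg=4
step 13: T0 CAS ⇒ ok; ctr=5 reg=4
step 14: T1 CAS ⇒ retry; ctr=5 reg=4
step 15: T1 LOAD ⇒ load; ctr=5 reg=5
step 16: T1 CAS ⇒ ok; ctr=6 reg=5
step 17: T0 LOAD ⇒ load; ctr=6 reg=6
step 18: T0 CAS ⇒ ok; ctr=7 reg=6
Log disagrees first at step 14.

step = 14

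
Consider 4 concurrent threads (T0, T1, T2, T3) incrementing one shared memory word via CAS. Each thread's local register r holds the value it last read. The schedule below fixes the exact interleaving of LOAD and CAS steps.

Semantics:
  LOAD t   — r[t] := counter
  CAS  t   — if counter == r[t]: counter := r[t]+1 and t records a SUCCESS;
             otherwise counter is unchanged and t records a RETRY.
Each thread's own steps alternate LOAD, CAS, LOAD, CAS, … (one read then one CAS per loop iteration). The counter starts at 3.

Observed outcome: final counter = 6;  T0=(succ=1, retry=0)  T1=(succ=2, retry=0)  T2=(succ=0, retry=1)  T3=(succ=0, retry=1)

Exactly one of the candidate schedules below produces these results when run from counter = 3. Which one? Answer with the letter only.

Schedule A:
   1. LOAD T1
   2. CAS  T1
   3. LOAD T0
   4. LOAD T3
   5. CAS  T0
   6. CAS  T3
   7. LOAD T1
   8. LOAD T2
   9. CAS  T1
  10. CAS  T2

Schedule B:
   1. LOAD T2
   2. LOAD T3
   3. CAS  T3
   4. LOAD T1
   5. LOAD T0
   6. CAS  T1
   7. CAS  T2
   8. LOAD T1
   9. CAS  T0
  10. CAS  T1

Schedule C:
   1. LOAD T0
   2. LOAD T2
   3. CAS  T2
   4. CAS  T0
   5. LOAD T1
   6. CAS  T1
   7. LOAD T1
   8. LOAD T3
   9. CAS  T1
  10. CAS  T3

A

Tracing schedule A:
[1] T1.load  rd  (counter 3, T1.r 3)
[2] T1.cas  hit  (counter 4, T1.r 3)
[3] T0.load  rd  (counter 4, T0.r 4)
[4] T3.load  rd  (counter 4, T3.r 4)
[5] T0.cas  hit  (counter 5, T0.r 4)
[6] T3.cas  miss  (counter 5, T3.r 4)
[7] T1.load  rd  (counter 5, T1.r 5)
[8] T2.load  rd  (counter 5, T2.r 5)
[9] T1.cas  hit  (counter 6, T1.r 5)
[10] T2.cas  miss  (counter 6, T2.r 5)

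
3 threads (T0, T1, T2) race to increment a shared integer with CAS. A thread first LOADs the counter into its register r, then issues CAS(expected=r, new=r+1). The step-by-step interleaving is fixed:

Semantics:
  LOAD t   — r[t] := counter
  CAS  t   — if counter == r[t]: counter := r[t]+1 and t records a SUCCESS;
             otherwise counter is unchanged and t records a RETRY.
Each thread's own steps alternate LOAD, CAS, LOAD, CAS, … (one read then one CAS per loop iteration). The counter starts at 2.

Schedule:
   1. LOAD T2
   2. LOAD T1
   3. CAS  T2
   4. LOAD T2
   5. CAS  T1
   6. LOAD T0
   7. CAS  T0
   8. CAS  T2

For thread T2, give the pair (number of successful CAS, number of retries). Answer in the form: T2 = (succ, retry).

T2 = (1, 1)

1. LOAD T2 → mem=2 r[T2]=2 [LOAD]
2. LOAD T1 → mem=2 r[T1]=2 [LOAD]
3. CAS T2 → mem=3 r[T2]=2 [OK]
4. LOAD T2 → mem=3 r[T2]=3 [LOAD]
5. CAS T1 → mem=3 r[T1]=2 [RETRY]
6. LOAD T0 → mem=3 r[T0]=3 [LOAD]
7. CAS T0 → mem=4 r[T0]=3 [OK]
8. CAS T2 → mem=4 r[T2]=3 [RETRY]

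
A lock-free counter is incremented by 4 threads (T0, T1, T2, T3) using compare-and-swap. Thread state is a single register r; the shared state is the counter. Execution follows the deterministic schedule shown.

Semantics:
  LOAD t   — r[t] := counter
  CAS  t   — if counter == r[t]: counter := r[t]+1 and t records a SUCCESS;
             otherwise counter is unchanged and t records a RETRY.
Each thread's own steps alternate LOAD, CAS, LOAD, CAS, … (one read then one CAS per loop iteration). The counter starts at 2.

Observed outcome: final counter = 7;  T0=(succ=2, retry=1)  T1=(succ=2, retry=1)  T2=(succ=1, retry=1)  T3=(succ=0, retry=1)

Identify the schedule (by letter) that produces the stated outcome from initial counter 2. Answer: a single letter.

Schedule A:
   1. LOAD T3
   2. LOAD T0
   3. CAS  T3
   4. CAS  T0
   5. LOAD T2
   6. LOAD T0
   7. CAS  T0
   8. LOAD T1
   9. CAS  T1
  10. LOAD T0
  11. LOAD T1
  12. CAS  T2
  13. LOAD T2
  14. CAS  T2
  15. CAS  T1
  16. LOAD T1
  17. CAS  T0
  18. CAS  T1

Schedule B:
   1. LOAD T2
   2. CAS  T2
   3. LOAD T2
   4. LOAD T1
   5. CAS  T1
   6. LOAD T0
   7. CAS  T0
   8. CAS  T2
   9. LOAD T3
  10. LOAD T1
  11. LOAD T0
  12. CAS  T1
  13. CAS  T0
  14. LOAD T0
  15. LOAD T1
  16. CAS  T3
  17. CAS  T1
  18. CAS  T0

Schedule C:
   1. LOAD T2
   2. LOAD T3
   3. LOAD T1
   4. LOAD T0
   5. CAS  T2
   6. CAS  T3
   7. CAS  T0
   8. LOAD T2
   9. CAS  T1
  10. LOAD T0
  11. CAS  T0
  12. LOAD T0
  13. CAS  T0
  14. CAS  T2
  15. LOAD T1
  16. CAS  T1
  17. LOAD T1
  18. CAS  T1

Run C:
1. LOAD T2 → mem=2 r[T2]=2 [LOAD]
2. LOAD T3 → mem=2 r[T3]=2 [LOAD]
3. LOAD T1 → mem=2 r[T1]=2 [LOAD]
4. LOAD T0 → mem=2 r[T0]=2 [LOAD]
5. CAS T2 → mem=3 r[T2]=2 [OK]
6. CAS T3 → mem=3 r[T3]=2 [RETRY]
7. CAS T0 → mem=3 r[T0]=2 [RETRY]
8. LOAD T2 → mem=3 r[T2]=3 [LOAD]
9. CAS T1 → mem=3 r[T1]=2 [RETRY]
10. LOAD T0 → mem=3 r[T0]=3 [LOAD]
11. CAS T0 → mem=4 r[T0]=3 [OK]
12. LOAD T0 → mem=4 r[T0]=4 [LOAD]
13. CAS T0 → mem=5 r[T0]=4 [OK]
14. CAS T2 → mem=5 r[T2]=3 [RETRY]
15. LOAD T1 → mem=5 r[T1]=5 [LOAD]
16. CAS T1 → mem=6 r[T1]=5 [OK]
17. LOAD T1 → mem=6 r[T1]=6 [LOAD]
18. CAS T1 → mem=7 r[T1]=6 [OK]

C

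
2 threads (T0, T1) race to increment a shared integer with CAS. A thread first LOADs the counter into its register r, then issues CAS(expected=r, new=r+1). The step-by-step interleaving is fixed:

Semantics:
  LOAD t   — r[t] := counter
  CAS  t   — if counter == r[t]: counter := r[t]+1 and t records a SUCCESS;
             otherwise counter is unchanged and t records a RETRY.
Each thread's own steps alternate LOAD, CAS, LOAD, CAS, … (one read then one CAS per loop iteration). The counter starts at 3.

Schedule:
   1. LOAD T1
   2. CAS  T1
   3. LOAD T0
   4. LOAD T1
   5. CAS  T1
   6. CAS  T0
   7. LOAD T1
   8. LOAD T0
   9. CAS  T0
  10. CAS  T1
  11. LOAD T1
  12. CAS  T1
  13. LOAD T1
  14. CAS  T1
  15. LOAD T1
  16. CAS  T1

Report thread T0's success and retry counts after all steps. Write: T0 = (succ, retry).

T0 = (1, 1)

step 1: T1 LOAD ⇒ load; ctr=3 reg=3
step 2: T1 CAS ⇒ ok; ctr=4 reg=3
step 3: T0 LOAD ⇒ load; ctr=4 reg=4
step 4: T1 LOAD ⇒ load; ctr=4 reg=4
step 5: T1 CAS ⇒ ok; ctr=5 reg=4
step 6: T0 CAS ⇒ retry; ctr=5 reg=4
step 7: T1 LOAD ⇒ load; ctr=5 reg=5
step 8: T0 LOAD ⇒ load; ctr=5 reg=5
step 9: T0 CAS ⇒ ok; ctr=6 reg=5
step 10: T1 CAS ⇒ retry; ctr=6 reg=5
step 11: T1 LOAD ⇒ load; ctr=6 reg=6
step 12: T1 CAS ⇒ ok; ctr=7 reg=6
step 13: T1 LOAD ⇒ load; ctr=7 reg=7
step 14: T1 CAS ⇒ ok; ctr=8 reg=7
step 15: T1 LOAD ⇒ load; ctr=8 reg=8
step 16: T1 CAS ⇒ ok; ctr=9 reg=8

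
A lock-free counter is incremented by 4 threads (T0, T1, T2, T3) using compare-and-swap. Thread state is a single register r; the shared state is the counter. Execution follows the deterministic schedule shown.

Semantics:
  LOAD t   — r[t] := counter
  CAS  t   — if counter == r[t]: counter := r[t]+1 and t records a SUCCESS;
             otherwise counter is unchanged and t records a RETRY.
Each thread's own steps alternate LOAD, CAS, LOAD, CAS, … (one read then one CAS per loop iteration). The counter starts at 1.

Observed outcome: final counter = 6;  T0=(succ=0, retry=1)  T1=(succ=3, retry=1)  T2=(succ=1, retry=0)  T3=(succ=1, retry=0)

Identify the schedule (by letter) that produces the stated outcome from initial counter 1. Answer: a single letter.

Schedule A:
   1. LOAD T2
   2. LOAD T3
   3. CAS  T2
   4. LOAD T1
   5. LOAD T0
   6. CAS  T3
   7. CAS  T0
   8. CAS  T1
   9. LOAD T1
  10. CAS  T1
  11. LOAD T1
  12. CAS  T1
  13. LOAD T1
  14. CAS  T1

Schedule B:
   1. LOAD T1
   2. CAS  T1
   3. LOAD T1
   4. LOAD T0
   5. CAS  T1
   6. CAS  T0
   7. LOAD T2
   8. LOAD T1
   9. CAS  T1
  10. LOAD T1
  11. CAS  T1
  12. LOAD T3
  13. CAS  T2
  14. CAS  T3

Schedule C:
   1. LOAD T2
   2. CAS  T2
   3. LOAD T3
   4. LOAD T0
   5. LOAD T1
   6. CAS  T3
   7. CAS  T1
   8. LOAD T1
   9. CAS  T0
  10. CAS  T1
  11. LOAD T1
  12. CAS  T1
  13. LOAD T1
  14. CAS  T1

C

Tracing schedule C:
[1] T2.load  rd  (counter 1, T2.r 1)
[2] T2.cas  hit  (counter 2, T2.r 1)
[3] T3.load  rd  (counter 2, T3.r 2)
[4] T0.load  rd  (counter 2, T0.r 2)
[5] T1.load  rd  (counter 2, T1.r 2)
[6] T3.cas  hit  (counter 3, T3.r 2)
[7] T1.cas  miss  (counter 3, T1.r 2)
[8] T1.load  rd  (counter 3, T1.r 3)
[9] T0.cas  miss  (counter 3, T0.r 2)
[10] T1.cas  hit  (counter 4, T1.r 3)
[11] T1.load  rd  (counter 4, T1.r 4)
[12] T1.cas  hit  (counter 5, T1.r 4)
[13] T1.load  rd  (counter 5, T1.r 5)
[14] T1.cas  hit  (counter 6, T1.r 5)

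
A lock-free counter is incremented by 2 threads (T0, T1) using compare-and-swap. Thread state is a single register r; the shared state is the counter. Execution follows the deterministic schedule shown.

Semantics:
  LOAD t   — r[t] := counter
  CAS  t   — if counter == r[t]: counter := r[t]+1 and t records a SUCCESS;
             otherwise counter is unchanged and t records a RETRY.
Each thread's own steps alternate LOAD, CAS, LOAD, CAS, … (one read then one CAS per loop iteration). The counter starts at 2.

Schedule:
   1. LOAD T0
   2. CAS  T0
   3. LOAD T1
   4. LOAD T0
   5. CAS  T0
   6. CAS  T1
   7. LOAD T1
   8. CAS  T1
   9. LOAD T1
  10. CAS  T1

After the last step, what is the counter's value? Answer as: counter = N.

step 1: T0 LOAD ⇒ load; ctr=2 reg=2
step 2: T0 CAS ⇒ ok; ctr=3 reg=2
step 3: T1 LOAD ⇒ load; ctr=3 reg=3
step 4: T0 LOAD ⇒ load; ctr=3 reg=3
step 5: T0 CAS ⇒ ok; ctr=4 reg=3
step 6: T1 CAS ⇒ retry; ctr=4 reg=3
step 7: T1 LOAD ⇒ load; ctr=4 reg=4
step 8: T1 CAS ⇒ ok; ctr=5 reg=4
step 9: T1 LOAD ⇒ load; ctr=5 reg=5
step 10: T1 CAS ⇒ ok; ctr=6 reg=5

counter = 6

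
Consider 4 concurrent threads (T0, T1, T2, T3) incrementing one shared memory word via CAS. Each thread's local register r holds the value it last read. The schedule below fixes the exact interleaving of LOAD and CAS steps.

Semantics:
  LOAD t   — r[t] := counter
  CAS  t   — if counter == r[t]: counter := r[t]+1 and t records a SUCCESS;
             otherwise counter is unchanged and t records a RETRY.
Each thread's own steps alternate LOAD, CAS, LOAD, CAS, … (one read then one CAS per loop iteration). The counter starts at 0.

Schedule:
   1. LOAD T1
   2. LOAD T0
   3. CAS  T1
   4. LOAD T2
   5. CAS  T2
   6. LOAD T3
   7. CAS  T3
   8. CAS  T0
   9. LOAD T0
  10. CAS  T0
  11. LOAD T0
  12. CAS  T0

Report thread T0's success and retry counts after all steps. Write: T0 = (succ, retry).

step 1: T1 LOAD ⇒ load; ctr=0 reg=0
step 2: T0 LOAD ⇒ load; ctr=0 reg=0
step 3: T1 CAS ⇒ ok; ctr=1 reg=0
step 4: T2 LOAD ⇒ load; ctr=1 reg=1
step 5: T2 CAS ⇒ ok; ctr=2 reg=1
step 6: T3 LOAD ⇒ load; ctr=2 reg=2
step 7: T3 CAS ⇒ ok; ctr=3 reg=2
step 8: T0 CAS ⇒ retry; ctr=3 reg=0
step 9: T0 LOAD ⇒ load; ctr=3 reg=3
step 10: T0 CAS ⇒ ok; ctr=4 reg=3
step 11: T0 LOAD ⇒ load; ctr=4 reg=4
step 12: T0 CAS ⇒ ok; ctr=5 reg=4

T0 = (2, 1)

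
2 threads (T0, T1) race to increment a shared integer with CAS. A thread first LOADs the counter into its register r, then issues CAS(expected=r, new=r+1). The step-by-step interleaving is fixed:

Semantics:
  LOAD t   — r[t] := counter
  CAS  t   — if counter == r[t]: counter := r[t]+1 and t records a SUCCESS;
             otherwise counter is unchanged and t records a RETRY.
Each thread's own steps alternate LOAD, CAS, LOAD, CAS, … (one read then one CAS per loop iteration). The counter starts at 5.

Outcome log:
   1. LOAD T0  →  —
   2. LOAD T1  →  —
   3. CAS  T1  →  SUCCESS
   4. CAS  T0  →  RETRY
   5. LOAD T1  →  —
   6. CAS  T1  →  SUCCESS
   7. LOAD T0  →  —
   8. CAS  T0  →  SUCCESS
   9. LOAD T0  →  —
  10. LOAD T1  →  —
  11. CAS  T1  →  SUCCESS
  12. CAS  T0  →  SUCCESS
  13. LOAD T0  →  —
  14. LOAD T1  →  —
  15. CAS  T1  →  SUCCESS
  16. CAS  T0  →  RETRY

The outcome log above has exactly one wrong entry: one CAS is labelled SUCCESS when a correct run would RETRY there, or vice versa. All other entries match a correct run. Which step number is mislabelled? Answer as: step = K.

Re-executing:
   1) LOAD T0:  M=5  r_T0=5
   2) LOAD T1:  M=5  r_T1=5
   3) CAS  T1:  M=6  r_T1=5 ✓
   4) CAS  T0:  M=6  r_T0=5 ✗
   5) LOAD T1:  M=6  r_T1=6
   6) CAS  T1:  M=7  r_T1=6 ✓
   7) LOAD T0:  M=7  r_T0=7
   8) CAS  T0:  M=8  r_T0=7 ✓
   9) LOAD T0:  M=8  r_T0=8
  10) LOAD T1:  M=8  r_T1=8
  11) CAS  T1:  M=9  r_T1=8 ✓
  12) CAS  T0:  M=9  r_T0=8 ✗
  13) LOAD T0:  M=9  r_T0=9
  14) LOAD T1:  M=9  r_T1=9
  15) CAS  T1:  M=10  r_T1=9 ✓
  16) CAS  T0:  M=10  r_T0=9 ✗
Flip is step 12.

step = 12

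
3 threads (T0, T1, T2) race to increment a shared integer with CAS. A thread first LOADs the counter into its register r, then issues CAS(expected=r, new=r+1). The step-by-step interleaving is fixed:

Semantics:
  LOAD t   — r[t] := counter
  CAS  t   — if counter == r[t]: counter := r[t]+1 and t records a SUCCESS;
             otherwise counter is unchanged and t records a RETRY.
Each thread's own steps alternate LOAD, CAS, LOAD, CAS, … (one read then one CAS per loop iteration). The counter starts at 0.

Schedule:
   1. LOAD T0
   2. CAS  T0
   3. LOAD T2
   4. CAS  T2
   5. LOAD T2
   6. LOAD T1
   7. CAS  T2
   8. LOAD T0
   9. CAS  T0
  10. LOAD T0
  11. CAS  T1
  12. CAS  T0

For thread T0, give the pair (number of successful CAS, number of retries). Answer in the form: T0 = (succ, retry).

T0 = (3, 0)

   1) LOAD T0:  M=0  r_T0=0
   2) CAS  T0:  M=1  r_T0=0 ✓
   3) LOAD T2:  M=1  r_T2=1
   4) CAS  T2:  M=2  r_T2=1 ✓
   5) LOAD T2:  M=2  r_T2=2
   6) LOAD T1:  M=2  r_T1=2
   7) CAS  T2:  M=3  r_T2=2 ✓
   8) LOAD T0:  M=3  r_T0=3
   9) CAS  T0:  M=4  r_T0=3 ✓
  10) LOAD T0:  M=4  r_T0=4
  11) CAS  T1:  M=4  r_T1=2 ✗
  12) CAS  T0:  M=5  r_T0=4 ✓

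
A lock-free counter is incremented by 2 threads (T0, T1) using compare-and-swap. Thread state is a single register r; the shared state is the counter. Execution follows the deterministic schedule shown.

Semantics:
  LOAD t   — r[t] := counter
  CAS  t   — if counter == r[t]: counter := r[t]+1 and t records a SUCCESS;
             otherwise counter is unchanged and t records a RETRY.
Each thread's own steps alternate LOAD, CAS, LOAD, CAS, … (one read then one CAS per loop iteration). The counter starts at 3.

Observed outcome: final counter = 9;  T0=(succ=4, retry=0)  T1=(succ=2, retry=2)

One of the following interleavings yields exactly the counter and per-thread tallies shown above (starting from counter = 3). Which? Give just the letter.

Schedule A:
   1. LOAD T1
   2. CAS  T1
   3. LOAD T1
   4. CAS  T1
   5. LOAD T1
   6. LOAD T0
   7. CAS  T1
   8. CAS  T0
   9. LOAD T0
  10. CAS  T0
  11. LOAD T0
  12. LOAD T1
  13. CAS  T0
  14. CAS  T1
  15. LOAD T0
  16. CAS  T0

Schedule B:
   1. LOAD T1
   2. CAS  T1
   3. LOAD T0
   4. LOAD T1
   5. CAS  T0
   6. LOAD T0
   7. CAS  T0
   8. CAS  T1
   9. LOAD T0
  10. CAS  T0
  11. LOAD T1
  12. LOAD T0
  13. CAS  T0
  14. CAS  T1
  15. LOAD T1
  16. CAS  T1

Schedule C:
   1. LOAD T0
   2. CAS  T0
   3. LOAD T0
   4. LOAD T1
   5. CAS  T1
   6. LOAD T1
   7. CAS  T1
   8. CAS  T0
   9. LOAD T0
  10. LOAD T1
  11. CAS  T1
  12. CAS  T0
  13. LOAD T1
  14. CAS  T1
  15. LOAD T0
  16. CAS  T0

B

Run B:
1. LOAD T1 → mem=3 r[T1]=3 [LOAD]
2. CAS T1 → mem=4 r[T1]=3 [OK]
3. LOAD T0 → mem=4 r[T0]=4 [LOAD]
4. LOAD T1 → mem=4 r[T1]=4 [LOAD]
5. CAS T0 → mem=5 r[T0]=4 [OK]
6. LOAD T0 → mem=5 r[T0]=5 [LOAD]
7. CAS T0 → mem=6 r[T0]=5 [OK]
8. CAS T1 → mem=6 r[T1]=4 [RETRY]
9. LOAD T0 → mem=6 r[T0]=6 [LOAD]
10. CAS T0 → mem=7 r[T0]=6 [OK]
11. LOAD T1 → mem=7 r[T1]=7 [LOAD]
12. LOAD T0 → mem=7 r[T0]=7 [LOAD]
13. CAS T0 → mem=8 r[T0]=7 [OK]
14. CAS T1 → mem=8 r[T1]=7 [RETRY]
15. LOAD T1 → mem=8 r[T1]=8 [LOAD]
16. CAS T1 → mem=9 r[T1]=8 [OK]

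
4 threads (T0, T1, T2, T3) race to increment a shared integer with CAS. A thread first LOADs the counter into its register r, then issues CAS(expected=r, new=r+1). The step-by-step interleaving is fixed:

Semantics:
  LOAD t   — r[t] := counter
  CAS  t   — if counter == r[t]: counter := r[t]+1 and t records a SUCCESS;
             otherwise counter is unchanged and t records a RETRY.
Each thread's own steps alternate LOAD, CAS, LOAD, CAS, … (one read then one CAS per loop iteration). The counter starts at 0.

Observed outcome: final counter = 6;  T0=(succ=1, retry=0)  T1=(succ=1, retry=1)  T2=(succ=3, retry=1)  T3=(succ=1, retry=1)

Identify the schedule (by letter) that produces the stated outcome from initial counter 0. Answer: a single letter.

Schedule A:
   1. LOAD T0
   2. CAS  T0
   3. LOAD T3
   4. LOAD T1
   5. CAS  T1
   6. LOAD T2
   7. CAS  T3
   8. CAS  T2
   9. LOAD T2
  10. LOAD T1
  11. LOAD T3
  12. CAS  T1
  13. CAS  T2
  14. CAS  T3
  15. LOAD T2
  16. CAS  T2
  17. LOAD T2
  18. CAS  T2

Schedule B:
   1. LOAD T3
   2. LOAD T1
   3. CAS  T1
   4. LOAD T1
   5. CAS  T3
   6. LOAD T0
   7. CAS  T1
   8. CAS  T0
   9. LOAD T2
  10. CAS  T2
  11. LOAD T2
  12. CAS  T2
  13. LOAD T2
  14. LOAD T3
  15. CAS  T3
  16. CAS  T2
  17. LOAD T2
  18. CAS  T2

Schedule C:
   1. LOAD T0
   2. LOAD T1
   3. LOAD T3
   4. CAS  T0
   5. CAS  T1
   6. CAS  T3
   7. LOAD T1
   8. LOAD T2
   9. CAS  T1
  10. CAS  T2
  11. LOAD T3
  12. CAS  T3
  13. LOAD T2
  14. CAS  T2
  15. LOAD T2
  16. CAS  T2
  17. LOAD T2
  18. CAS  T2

C

Simulating candidate C:
1. LOAD T0 → mem=0 r[T0]=0 [LOAD]
2. LOAD T1 → mem=0 r[T1]=0 [LOAD]
3. LOAD T3 → mem=0 r[T3]=0 [LOAD]
4. CAS T0 → mem=1 r[T0]=0 [OK]
5. CAS T1 → mem=1 r[T1]=0 [RETRY]
6. CAS T3 → mem=1 r[T3]=0 [RETRY]
7. LOAD T1 → mem=1 r[T1]=1 [LOAD]
8. LOAD T2 → mem=1 r[T2]=1 [LOAD]
9. CAS T1 → mem=2 r[T1]=1 [OK]
10. CAS T2 → mem=2 r[T2]=1 [RETRY]
11. LOAD T3 → mem=2 r[T3]=2 [LOAD]
12. CAS T3 → mem=3 r[T3]=2 [OK]
13. LOAD T2 → mem=3 r[T2]=3 [LOAD]
14. CAS T2 → mem=4 r[T2]=3 [OK]
15. LOAD T2 → mem=4 r[T2]=4 [LOAD]
16. CAS T2 → mem=5 r[T2]=4 [OK]
17. LOAD T2 → mem=5 r[T2]=5 [LOAD]
18. CAS T2 → mem=6 r[T2]=5 [OK]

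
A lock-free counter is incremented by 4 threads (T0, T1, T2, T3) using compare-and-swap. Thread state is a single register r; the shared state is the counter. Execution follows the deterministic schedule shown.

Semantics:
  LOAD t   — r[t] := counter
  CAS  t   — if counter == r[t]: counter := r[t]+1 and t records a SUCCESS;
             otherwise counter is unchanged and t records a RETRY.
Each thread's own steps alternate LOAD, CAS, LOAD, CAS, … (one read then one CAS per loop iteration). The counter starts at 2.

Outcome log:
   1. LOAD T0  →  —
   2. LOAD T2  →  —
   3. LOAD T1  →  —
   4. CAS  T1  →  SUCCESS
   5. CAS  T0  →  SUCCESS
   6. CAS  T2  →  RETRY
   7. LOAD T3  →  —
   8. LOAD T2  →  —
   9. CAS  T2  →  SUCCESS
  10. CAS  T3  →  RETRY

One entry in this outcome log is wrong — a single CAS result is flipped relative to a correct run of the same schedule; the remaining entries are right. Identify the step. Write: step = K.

step = 5

Re-executing:
1. LOAD T0 → mem=2 r[T0]=2 [LOAD]
2. LOAD T2 → mem=2 r[T2]=2 [LOAD]
3. LOAD T1 → mem=2 r[T1]=2 [LOAD]
4. CAS T1 → mem=3 r[T1]=2 [OK]
5. CAS T0 → mem=3 r[T0]=2 [RETRY]
6. CAS T2 → mem=3 r[T2]=2 [RETRY]
7. LOAD T3 → mem=3 r[T3]=3 [LOAD]
8. LOAD T2 → mem=3 r[T2]=3 [LOAD]
9. CAS T2 → mem=4 r[T2]=3 [OK]
10. CAS T3 → mem=4 r[T3]=3 [RETRY]
Mismatch at 5.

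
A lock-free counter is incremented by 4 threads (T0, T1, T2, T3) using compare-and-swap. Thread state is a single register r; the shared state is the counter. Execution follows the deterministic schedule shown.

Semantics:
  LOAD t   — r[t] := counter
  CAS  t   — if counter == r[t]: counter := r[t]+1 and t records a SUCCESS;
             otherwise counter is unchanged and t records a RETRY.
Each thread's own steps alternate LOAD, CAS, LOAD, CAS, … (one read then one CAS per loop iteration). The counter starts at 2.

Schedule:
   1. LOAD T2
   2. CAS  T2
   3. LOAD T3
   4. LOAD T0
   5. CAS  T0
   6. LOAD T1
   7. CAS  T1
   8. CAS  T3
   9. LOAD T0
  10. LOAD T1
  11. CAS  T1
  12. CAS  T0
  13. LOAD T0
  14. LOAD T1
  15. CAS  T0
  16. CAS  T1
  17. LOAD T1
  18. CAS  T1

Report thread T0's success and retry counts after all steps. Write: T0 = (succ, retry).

T0 = (2, 1)

1. LOAD T2 → mem=2 r[T2]=2 [LOAD]
2. CAS T2 → mem=3 r[T2]=2 [OK]
3. LOAD T3 → mem=3 r[T3]=3 [LOAD]
4. LOAD T0 → mem=3 r[T0]=3 [LOAD]
5. CAS T0 → mem=4 r[T0]=3 [OK]
6. LOAD T1 → mem=4 r[T1]=4 [LOAD]
7. CAS T1 → mem=5 r[T1]=4 [OK]
8. CAS T3 → mem=5 r[T3]=3 [RETRY]
9. LOAD T0 → mem=5 r[T0]=5 [LOAD]
10. LOAD T1 → mem=5 r[T1]=5 [LOAD]
11. CAS T1 → mem=6 r[T1]=5 [OK]
12. CAS T0 → mem=6 r[T0]=5 [RETRY]
13. LOAD T0 → mem=6 r[T0]=6 [LOAD]
14. LOAD T1 → mem=6 r[T1]=6 [LOAD]
15. CAS T0 → mem=7 r[T0]=6 [OK]
16. CAS T1 → mem=7 r[T1]=6 [RETRY]
17. LOAD T1 → mem=7 r[T1]=7 [LOAD]
18. CAS T1 → mem=8 r[T1]=7 [OK]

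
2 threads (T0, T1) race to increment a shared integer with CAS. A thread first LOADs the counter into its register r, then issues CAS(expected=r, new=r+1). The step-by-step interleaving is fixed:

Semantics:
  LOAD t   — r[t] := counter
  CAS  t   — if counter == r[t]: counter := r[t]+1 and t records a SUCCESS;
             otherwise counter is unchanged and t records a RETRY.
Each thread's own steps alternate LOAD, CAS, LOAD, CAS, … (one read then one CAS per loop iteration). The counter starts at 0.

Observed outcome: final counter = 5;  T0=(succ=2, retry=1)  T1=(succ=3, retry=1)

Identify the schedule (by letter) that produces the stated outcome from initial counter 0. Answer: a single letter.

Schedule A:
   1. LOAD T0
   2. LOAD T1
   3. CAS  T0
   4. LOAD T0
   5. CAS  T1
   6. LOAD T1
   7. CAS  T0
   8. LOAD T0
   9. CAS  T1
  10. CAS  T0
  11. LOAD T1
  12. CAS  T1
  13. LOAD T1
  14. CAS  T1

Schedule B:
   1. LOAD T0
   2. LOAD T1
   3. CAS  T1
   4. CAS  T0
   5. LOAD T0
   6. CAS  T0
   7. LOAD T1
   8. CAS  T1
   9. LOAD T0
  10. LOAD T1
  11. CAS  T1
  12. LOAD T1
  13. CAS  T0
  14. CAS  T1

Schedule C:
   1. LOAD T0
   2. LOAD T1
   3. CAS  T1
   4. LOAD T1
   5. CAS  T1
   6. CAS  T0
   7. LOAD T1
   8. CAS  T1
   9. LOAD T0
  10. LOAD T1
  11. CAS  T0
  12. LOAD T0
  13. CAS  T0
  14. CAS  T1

Run C:
step 1: T0 LOAD ⇒ load; ctr=0 reg=0
step 2: T1 LOAD ⇒ load; ctr=0 reg=0
step 3: T1 CAS ⇒ ok; ctr=1 reg=0
step 4: T1 LOAD ⇒ load; ctr=1 reg=1
step 5: T1 CAS ⇒ ok; ctr=2 reg=1
step 6: T0 CAS ⇒ retry; ctr=2 reg=0
step 7: T1 LOAD ⇒ load; ctr=2 reg=2
step 8: T1 CAS ⇒ ok; ctr=3 reg=2
step 9: T0 LOAD ⇒ load; ctr=3 reg=3
step 10: T1 LOAD ⇒ load; ctr=3 reg=3
step 11: T0 CAS ⇒ ok; ctr=4 reg=3
step 12: T0 LOAD ⇒ load; ctr=4 reg=4
step 13: T0 CAS ⇒ ok; ctr=5 reg=4
step 14: T1 CAS ⇒ retry; ctr=5 reg=3

C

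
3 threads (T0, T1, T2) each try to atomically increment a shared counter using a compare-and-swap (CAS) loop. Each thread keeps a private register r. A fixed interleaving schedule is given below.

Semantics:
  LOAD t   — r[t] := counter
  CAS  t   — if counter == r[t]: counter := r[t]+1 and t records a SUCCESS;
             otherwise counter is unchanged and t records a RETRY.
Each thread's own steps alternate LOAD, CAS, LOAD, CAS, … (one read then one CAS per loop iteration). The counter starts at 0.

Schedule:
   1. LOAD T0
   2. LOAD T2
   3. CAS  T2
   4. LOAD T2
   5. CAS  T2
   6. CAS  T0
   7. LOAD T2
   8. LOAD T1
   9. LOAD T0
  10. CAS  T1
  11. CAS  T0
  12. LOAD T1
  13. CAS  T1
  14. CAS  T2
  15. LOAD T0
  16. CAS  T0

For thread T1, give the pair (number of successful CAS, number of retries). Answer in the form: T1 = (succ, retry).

T0 LOAD — after: cnt=0, r=0 — load
T2 LOAD — after: cnt=0, r=0 — load
T2 CAS — after: cnt=1, r=0 — ok
T2 LOAD — after: cnt=1, r=1 — load
T2 CAS — after: cnt=2, r=1 — ok
T0 CAS — after: cnt=2, r=0 — retry
T2 LOAD — after: cnt=2, r=2 — load
T1 LOAD — after: cnt=2, r=2 — load
T0 LOAD — after: cnt=2, r=2 — load
T1 CAS — after: cnt=3, r=2 — ok
T0 CAS — after: cnt=3, r=2 — retry
T1 LOAD — after: cnt=3, r=3 — load
T1 CAS — after: cnt=4, r=3 — ok
T2 CAS — after: cnt=4, r=2 — retry
T0 LOAD — after: cnt=4, r=4 — load
T0 CAS — after: cnt=5, r=4 — ok

T1 = (2, 0)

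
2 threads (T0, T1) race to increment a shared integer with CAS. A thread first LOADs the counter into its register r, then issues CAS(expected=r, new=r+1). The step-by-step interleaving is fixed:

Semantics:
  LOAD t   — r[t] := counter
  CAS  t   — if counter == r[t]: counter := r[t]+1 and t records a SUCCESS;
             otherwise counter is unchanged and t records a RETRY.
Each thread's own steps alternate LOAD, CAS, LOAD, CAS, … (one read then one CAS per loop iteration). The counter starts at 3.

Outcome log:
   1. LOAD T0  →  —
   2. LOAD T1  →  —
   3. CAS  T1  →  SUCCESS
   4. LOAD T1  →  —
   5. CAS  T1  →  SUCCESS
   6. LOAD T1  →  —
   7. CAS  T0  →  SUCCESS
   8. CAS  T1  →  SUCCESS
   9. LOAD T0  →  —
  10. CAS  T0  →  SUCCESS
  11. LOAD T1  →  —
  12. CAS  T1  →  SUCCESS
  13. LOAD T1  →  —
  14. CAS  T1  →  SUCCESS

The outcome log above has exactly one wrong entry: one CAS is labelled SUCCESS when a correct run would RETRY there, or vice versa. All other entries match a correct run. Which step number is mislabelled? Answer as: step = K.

Re-executing:
step 1: T0 LOAD ⇒ load; ctr=3 reg=3
step 2: T1 LOAD ⇒ load; ctr=3 reg=3
step 3: T1 CAS ⇒ ok; ctr=4 reg=3
step 4: T1 LOAD ⇒ load; ctr=4 reg=4
step 5: T1 CAS ⇒ ok; ctr=5 reg=4
step 6: T1 LOAD ⇒ load; ctr=5 reg=5
step 7: T0 CAS ⇒ retry; ctr=5 reg=3
step 8: T1 CAS ⇒ ok; ctr=6 reg=5
step 9: T0 LOAD ⇒ load; ctr=6 reg=6
step 10: T0 CAS ⇒ ok; ctr=7 reg=6
step 11: T1 LOAD ⇒ load; ctr=7 reg=7
step 12: T1 CAS ⇒ ok; ctr=8 reg=7
step 13: T1 LOAD ⇒ load; ctr=8 reg=8
step 14: T1 CAS ⇒ ok; ctr=9 reg=8
Flip is step 7.

step = 7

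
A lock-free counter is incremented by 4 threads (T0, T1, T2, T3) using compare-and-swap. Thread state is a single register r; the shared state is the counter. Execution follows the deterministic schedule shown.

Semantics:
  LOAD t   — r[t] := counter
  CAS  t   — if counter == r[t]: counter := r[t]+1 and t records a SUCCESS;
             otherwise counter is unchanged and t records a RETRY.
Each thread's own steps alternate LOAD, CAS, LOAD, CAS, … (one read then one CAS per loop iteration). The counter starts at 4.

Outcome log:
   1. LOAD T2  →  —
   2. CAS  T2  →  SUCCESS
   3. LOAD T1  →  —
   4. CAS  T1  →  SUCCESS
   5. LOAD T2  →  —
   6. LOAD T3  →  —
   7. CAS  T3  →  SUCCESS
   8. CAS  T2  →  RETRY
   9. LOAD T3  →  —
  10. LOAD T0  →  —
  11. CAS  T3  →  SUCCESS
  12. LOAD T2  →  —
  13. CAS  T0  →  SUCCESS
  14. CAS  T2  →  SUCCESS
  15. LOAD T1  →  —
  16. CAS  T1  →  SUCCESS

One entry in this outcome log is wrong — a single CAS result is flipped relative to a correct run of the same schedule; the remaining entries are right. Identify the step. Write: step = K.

step = 13

Correct run:
#1 T2 reads 4
#2 T2 CAS(4→5) writes; counter now 5
#3 T1 reads 5
#4 T1 CAS(5→6) writes; counter now 6
#5 T2 reads 6
#6 T3 reads 6
#7 T3 CAS(6→7) writes; counter now 7
#8 T2 CAS(6→7) fails; counter now 7
#9 T3 reads 7
#10 T0 reads 7
#11 T3 CAS(7→8) writes; counter now 8
#12 T2 reads 8
#13 T0 CAS(7→8) fails; counter now 8
#14 T2 CAS(8→9) writes; counter now 9
#15 T1 reads 9
#16 T1 CAS(9→10) writes; counter now 10
Log disagrees first at step 13.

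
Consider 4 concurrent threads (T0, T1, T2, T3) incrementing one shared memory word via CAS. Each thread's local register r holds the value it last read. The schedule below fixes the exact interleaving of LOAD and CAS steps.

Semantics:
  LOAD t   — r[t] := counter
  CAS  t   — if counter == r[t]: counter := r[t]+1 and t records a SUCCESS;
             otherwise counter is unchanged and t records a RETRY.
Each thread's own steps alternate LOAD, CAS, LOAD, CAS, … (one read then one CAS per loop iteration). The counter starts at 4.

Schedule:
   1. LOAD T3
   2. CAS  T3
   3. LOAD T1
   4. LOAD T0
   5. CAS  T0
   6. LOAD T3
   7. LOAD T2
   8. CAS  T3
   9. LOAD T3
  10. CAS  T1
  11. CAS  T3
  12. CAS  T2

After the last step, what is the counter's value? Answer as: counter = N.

counter = 8

#1 T3 reads 4
#2 T3 CAS(4→5) writes; counter now 5
#3 T1 reads 5
#4 T0 reads 5
#5 T0 CAS(5→6) writes; counter now 6
#6 T3 reads 6
#7 T2 reads 6
#8 T3 CAS(6→7) writes; counter now 7
#9 T3 reads 7
#10 T1 CAS(5→6) fails; counter now 7
#11 T3 CAS(7→8) writes; counter now 8
#12 T2 CAS(6→7) fails; counter now 8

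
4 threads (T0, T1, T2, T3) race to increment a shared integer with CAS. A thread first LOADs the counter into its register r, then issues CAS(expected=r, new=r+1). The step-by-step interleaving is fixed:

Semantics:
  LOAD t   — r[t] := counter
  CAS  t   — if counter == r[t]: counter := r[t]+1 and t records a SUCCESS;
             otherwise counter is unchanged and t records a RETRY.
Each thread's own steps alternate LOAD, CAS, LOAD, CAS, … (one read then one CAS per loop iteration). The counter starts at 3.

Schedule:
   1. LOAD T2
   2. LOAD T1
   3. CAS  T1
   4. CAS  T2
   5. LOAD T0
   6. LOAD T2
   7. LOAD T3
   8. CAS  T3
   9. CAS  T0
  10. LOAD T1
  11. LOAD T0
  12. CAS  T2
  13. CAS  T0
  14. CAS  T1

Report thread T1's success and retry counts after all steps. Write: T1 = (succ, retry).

step 1: T2 LOAD ⇒ load; ctr=3 reg=3
step 2: T1 LOAD ⇒ load; ctr=3 reg=3
step 3: T1 CAS ⇒ ok; ctr=4 reg=3
step 4: T2 CAS ⇒ retry; ctr=4 reg=3
step 5: T0 LOAD ⇒ load; ctr=4 reg=4
step 6: T2 LOAD ⇒ load; ctr=4 reg=4
step 7: T3 LOAD ⇒ load; ctr=4 reg=4
step 8: T3 CAS ⇒ ok; ctr=5 reg=4
step 9: T0 CAS ⇒ retry; ctr=5 reg=4
step 10: T1 LOAD ⇒ load; ctr=5 reg=5
step 11: T0 LOAD ⇒ load; ctr=5 reg=5
step 12: T2 CAS ⇒ retry; ctr=5 reg=4
step 13: T0 CAS ⇒ ok; ctr=6 reg=5
step 14: T1 CAS ⇒ retry; ctr=6 reg=5

T1 = (1, 1)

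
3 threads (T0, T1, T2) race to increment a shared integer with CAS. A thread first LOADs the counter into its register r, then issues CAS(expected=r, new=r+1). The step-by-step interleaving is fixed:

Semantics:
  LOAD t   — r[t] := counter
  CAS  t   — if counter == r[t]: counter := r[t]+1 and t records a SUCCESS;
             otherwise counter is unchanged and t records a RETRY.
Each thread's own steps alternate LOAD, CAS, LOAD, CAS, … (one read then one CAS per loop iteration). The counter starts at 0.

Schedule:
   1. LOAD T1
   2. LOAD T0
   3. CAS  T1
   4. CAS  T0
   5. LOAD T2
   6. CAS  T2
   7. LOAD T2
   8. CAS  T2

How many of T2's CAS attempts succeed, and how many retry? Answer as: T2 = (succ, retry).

#1 T1 reads 0
#2 T0 reads 0
#3 T1 CAS(0→1) writes; counter now 1
#4 T0 CAS(0→1) fails; counter now 1
#5 T2 reads 1
#6 T2 CAS(1→2) writes; counter now 2
#7 T2 reads 2
#8 T2 CAS(2→3) writes; counter now 3

T2 = (2, 0)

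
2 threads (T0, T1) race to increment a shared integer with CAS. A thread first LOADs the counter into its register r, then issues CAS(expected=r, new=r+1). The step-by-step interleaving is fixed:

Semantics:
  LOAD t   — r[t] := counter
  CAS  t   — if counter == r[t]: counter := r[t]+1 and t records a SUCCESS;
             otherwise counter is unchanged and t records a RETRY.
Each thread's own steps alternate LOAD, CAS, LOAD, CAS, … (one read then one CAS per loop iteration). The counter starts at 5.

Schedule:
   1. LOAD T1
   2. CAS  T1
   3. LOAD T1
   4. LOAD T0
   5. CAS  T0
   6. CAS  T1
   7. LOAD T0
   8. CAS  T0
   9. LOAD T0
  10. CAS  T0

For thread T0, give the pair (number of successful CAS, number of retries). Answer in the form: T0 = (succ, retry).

T0 = (3, 0)

1. LOAD T1 → mem=5 r[T1]=5 [LOAD]
2. CAS T1 → mem=6 r[T1]=5 [OK]
3. LOAD T1 → mem=6 r[T1]=6 [LOAD]
4. LOAD T0 → mem=6 r[T0]=6 [LOAD]
5. CAS T0 → mem=7 r[T0]=6 [OK]
6. CAS T1 → mem=7 r[T1]=6 [RETRY]
7. LOAD T0 → mem=7 r[T0]=7 [LOAD]
8. CAS T0 → mem=8 r[T0]=7 [OK]
9. LOAD T0 → mem=8 r[T0]=8 [LOAD]
10. CAS T0 → mem=9 r[T0]=8 [OK]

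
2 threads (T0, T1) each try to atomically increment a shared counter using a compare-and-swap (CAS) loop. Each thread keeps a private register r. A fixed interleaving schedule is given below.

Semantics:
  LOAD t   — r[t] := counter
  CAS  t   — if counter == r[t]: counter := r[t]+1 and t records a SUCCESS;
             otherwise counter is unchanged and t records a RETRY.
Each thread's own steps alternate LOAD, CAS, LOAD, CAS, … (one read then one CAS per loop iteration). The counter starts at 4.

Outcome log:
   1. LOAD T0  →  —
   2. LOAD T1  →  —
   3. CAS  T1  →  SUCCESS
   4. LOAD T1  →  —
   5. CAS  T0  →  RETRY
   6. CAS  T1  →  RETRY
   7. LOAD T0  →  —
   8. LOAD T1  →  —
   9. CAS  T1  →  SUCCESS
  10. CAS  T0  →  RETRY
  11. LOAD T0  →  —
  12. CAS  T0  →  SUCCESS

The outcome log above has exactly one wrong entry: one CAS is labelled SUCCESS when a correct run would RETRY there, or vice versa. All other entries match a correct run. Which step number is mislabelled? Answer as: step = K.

step = 6

Correct run:
   1) LOAD T0:  M=4  r_T0=4
   2) LOAD T1:  M=4  r_T1=4
   3) CAS  T1:  M=5  r_T1=4 ✓
   4) LOAD T1:  M=5  r_T1=5
   5) CAS  T0:  M=5  r_T0=4 ✗
   6) CAS  T1:  M=6  r_T1=5 ✓
   7) LOAD T0:  M=6  r_T0=6
   8) LOAD T1:  M=6  r_T1=6
   9) CAS  T1:  M=7  r_T1=6 ✓
  10) CAS  T0:  M=7  r_T0=6 ✗
  11) LOAD T0:  M=7  r_T0=7
  12) CAS  T0:  M=8  r_T0=7 ✓
Mismatch at 6.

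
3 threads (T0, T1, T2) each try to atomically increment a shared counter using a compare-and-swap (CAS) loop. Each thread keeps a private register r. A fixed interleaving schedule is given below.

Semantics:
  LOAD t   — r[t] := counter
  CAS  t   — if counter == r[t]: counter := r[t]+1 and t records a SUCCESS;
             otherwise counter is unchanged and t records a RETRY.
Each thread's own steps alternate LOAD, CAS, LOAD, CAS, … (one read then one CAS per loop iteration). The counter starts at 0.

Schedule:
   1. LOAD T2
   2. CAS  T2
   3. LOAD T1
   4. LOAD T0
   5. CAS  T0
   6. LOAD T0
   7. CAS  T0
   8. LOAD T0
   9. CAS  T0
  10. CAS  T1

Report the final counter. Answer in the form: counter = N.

counter = 4

   1) LOAD T2:  M=0  r_T2=0
   2) CAS  T2:  M=1  r_T2=0 ✓
   3) LOAD T1:  M=1  r_T1=1
   4) LOAD T0:  M=1  r_T0=1
   5) CAS  T0:  M=2  r_T0=1 ✓
   6) LOAD T0:  M=2  r_T0=2
   7) CAS  T0:  M=3  r_T0=2 ✓
   8) LOAD T0:  M=3  r_T0=3
   9) CAS  T0:  M=4  r_T0=3 ✓
  10) CAS  T1:  M=4  r_T1=1 ✗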